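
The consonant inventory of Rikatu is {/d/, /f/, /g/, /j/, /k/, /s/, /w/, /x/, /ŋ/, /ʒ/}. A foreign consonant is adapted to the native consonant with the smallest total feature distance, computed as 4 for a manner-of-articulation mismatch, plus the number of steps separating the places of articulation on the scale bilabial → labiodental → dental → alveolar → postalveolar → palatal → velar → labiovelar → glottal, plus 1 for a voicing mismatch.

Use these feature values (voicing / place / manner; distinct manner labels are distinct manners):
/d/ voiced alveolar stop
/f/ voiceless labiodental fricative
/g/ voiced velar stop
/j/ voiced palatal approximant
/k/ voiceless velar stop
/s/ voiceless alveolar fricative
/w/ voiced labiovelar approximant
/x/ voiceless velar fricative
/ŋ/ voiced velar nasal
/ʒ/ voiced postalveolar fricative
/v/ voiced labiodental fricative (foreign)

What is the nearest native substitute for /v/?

f

/f/ is closest: same manner (fricative), place distance 0 (labiodental→labiodental), voicing differs (+1); total 1. Next closest is /s/ at distance 3.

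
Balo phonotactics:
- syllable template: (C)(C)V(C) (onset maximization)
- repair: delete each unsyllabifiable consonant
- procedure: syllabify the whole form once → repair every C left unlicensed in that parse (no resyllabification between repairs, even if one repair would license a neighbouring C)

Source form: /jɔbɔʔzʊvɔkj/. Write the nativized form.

jɔbɔʔzʊvɔk

Under (C)(C)V(C), the unsyllabifiable consonants are /j/ (at most one coda consonant is licensed; onsets may contain at most 2 consonants).
Each unlicensed consonant is deleted: /j/.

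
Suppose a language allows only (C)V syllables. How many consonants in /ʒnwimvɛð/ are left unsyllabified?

4

Under (C)V, the unsyllabifiable consonants are /ʒ/, /n/, /m/, /ð/ (no codas are permitted; onsets are limited to one consonant).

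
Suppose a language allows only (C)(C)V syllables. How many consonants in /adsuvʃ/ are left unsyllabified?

2

Syllabifying with onset maximization leaves /v/, /ʃ/ stranded (no codas are permitted; onsets may contain at most 2 consonants).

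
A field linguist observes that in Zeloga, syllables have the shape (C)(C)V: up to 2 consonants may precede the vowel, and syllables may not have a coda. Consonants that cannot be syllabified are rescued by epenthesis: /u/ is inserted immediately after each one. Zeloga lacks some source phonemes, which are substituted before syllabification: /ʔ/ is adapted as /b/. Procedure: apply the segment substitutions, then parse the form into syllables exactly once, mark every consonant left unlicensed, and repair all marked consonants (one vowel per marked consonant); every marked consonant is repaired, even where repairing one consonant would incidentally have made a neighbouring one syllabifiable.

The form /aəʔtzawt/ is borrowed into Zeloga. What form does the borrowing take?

Substitution: /ʔ/ → /b/, giving /aəbtzawt/.
Syllabifying with onset maximization leaves /b/, /w/, /t/ stranded (no codas are permitted; onsets may contain at most 2 consonants).
Each unlicensed consonant becomes the onset of a new syllable: /b/ → /bu/, /w/ → /wu/, /t/ → /tu/.

aəbutzawutu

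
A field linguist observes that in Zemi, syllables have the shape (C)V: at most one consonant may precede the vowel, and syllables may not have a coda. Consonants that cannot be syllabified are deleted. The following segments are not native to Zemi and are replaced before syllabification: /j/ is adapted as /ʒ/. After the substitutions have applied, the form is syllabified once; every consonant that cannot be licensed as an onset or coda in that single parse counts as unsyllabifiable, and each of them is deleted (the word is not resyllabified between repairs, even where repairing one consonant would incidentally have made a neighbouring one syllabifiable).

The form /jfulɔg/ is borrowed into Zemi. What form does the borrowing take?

fulɔ

Substitution: /j/ → /ʒ/, giving /ʒfulɔg/.
Under (C)V, the unsyllabifiable consonants are /ʒ/, /g/ (no codas are permitted; onsets are limited to one consonant).
Deleting the stranded consonants removes /ʒ/, /g/.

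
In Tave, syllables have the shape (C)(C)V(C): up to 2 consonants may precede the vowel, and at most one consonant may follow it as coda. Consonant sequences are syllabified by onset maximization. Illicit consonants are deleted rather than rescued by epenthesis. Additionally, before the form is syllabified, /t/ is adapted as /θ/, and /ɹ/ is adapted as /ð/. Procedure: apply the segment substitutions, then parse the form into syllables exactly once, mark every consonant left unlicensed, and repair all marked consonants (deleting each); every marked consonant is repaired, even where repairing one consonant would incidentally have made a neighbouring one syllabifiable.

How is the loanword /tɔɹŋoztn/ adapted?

θɔðŋoz

Substitution: /t/ → /θ/, /ɹ/ → /ð/, giving /θɔðŋozθn/.
The consonants /θ/, /n/ cannot be parsed into a legal (C)(C)V(C) syllable (at most one coda consonant is licensed; onsets may contain at most 2 consonants).
Deleting the stranded consonants removes /θ/, /n/.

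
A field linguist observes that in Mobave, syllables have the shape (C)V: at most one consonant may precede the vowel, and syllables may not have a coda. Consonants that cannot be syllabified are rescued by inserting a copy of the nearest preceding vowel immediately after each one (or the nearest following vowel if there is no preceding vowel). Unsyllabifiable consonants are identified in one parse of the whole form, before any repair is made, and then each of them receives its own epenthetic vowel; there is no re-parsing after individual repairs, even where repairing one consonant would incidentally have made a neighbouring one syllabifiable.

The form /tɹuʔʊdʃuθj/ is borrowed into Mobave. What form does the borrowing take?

tuɹuʔʊdʊʃuθuju

Syllabifying with onset maximization leaves /t/, /d/, /θ/, /j/ stranded (no codas are permitted; onsets are limited to one consonant).
Epenthesis after each stranded consonant: /t/ → /tu/, /d/ → /dʊ/, /θ/ → /θu/, /j/ → /ju/.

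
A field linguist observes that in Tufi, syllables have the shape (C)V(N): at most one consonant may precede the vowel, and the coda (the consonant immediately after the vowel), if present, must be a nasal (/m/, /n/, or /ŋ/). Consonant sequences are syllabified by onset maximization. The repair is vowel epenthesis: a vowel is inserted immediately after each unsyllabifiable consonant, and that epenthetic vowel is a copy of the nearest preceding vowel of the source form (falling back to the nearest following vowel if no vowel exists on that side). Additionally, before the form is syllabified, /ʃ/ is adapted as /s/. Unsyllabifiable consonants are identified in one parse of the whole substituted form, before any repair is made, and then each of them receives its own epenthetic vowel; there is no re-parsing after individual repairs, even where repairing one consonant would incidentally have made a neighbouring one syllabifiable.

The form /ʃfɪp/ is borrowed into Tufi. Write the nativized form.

Substitution: /ʃ/ → /s/, giving /sfɪp/.
Under (C)V(N), the unsyllabifiable consonants are /s/, /p/ (only a nasal (/m/, /n/, or /ŋ/) is licensed in coda position; onsets are limited to one consonant).
Inserting the epenthetic vowel yields /s/ → /sɪ/, /p/ → /pɪ/.

sɪfɪpɪ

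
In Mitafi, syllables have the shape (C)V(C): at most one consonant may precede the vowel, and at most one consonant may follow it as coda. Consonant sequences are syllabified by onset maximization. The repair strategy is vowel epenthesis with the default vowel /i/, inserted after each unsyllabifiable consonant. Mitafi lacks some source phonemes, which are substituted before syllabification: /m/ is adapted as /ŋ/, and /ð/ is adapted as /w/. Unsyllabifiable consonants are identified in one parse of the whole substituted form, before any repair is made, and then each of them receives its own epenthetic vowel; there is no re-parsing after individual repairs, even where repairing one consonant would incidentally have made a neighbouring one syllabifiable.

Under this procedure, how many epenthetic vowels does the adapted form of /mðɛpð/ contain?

2

After substitution the input is /ŋwɛpw/.
The unsyllabifiable consonants are /ŋ/, /w/; each receives one epenthetic vowel.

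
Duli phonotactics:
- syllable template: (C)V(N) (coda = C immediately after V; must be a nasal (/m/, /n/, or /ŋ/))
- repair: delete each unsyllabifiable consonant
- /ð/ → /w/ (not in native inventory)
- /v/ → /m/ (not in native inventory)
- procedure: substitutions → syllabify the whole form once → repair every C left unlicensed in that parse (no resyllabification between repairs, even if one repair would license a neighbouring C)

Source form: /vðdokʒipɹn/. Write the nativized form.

Substitution: /v/ → /m/, /ð/ → /w/, giving /mwdokʒipɹn/.
The consonants /m/, /w/, /k/, /p/, /ɹ/, /n/ cannot be parsed into a legal (C)V(N) syllable (only a nasal (/m/, /n/, or /ŋ/) is licensed in coda position; onsets are limited to one consonant).
Deletion applies to /m/, /w/, /k/, /p/, /ɹ/, /n/.

doʒi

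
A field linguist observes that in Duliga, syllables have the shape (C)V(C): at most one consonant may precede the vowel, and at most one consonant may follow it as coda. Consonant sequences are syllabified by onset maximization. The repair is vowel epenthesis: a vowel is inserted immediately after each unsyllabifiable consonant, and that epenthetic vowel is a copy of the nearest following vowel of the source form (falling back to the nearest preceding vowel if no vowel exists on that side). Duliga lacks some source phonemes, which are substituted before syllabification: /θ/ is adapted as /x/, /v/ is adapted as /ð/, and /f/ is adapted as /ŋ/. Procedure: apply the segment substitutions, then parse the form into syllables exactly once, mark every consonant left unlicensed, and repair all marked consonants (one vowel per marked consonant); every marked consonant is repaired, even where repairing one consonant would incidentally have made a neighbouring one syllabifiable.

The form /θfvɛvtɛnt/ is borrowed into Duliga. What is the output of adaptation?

Substitution: /θ/ → /x/, /f/ → /ŋ/, /v/ → /ð/, giving /xŋðɛðtɛnt/.
Under (C)V(C), the unsyllabifiable consonants are /x/, /ŋ/, /t/ (at most one coda consonant is licensed; onsets are limited to one consonant).
Inserting the epenthetic vowel yields /x/ → /xɛ/, /ŋ/ → /ŋɛ/, /t/ → /tɛ/.

xɛŋɛðɛðtɛntɛ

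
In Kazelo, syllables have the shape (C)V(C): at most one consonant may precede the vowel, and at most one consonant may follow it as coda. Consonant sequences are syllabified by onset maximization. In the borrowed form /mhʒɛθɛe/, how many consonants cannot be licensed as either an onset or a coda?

2

Syllabifying with onset maximization leaves /m/, /h/ stranded (at most one coda consonant is licensed; onsets are limited to one consonant).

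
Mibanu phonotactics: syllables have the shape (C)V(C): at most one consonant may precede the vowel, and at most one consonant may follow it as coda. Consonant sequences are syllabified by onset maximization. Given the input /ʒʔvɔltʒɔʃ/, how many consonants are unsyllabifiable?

3

The consonants /ʒ/, /ʔ/, /t/ cannot be parsed into a legal (C)V(C) syllable (at most one coda consonant is licensed; onsets are limited to one consonant).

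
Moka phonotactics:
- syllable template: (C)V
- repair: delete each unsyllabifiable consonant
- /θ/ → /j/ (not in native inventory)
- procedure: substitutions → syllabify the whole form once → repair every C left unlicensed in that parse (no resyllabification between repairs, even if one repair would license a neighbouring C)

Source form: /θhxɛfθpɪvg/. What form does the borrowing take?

xɛpɪ

Substitution: /θ/ → /j/, giving /jhxɛfjpɪvg/.
Syllabifying with onset maximization leaves /j/, /h/, /f/, /j/, /v/, /g/ stranded (no codas are permitted; onsets are limited to one consonant).
Each unlicensed consonant is deleted: /j/, /h/, /f/, /j/, /v/, /g/.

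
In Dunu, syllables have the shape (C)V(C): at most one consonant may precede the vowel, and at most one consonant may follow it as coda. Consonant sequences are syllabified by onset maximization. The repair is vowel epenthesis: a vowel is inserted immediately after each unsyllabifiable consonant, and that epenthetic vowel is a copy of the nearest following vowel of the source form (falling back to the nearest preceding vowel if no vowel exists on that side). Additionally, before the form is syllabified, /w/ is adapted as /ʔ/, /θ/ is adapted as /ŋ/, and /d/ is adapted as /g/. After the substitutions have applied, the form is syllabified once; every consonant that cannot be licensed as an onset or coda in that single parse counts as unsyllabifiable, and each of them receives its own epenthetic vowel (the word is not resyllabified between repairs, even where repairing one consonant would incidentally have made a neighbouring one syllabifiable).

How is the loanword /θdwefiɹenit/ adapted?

Substitution: /θ/ → /ŋ/, /d/ → /g/, /w/ → /ʔ/, giving /ŋgʔefiɹenit/.
The consonants /ŋ/, /g/ cannot be parsed into a legal (C)V(C) syllable (at most one coda consonant is licensed; onsets are limited to one consonant).
Inserting the epenthetic vowel yields /ŋ/ → /ŋe/, /g/ → /ge/.

ŋegeʔefiɹenit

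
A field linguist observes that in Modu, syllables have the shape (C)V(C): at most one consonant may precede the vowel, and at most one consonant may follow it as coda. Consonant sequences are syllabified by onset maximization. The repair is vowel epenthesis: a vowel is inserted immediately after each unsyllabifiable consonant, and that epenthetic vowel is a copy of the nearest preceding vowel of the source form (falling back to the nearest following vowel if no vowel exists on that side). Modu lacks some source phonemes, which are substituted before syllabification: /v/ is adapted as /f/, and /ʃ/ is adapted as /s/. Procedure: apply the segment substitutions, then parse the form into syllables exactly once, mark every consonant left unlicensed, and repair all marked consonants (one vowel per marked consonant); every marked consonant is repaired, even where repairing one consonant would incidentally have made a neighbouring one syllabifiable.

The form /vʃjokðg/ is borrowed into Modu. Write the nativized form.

fosojokðogo

Substitution: /v/ → /f/, /ʃ/ → /s/, giving /fsjokðg/.
The consonants /f/, /s/, /ð/, /g/ cannot be parsed into a legal (C)V(C) syllable (at most one coda consonant is licensed; onsets are limited to one consonant).
Inserting the epenthetic vowel yields /f/ → /fo/, /s/ → /so/, /ð/ → /ðo/, /g/ → /go/.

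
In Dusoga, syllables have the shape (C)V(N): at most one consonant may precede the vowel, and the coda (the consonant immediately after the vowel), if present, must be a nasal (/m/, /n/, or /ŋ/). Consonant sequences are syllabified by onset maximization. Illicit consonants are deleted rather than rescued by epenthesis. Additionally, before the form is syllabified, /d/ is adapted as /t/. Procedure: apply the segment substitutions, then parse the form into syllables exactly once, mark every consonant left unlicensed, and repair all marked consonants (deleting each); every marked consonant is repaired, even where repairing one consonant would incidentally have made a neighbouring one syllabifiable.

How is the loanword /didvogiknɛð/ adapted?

Substitution: /d/ → /t/, giving /titvogiknɛð/.
The consonants /t/, /k/, /ð/ cannot be parsed into a legal (C)V(N) syllable (only a nasal (/m/, /n/, or /ŋ/) is licensed in coda position; onsets are limited to one consonant).
Each unlicensed consonant is deleted: /t/, /k/, /ð/.

tivoginɛ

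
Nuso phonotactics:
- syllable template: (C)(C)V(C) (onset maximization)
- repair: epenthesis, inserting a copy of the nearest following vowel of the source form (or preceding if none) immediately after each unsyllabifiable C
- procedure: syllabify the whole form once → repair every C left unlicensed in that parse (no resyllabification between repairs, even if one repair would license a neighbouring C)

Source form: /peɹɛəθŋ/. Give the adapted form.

Under (C)(C)V(C), the unsyllabifiable consonants are /ŋ/ (at most one coda consonant is licensed; onsets may contain at most 2 consonants).
Each unlicensed consonant becomes the onset of a new syllable: /ŋ/ → /ŋə/.

peɹɛəθŋə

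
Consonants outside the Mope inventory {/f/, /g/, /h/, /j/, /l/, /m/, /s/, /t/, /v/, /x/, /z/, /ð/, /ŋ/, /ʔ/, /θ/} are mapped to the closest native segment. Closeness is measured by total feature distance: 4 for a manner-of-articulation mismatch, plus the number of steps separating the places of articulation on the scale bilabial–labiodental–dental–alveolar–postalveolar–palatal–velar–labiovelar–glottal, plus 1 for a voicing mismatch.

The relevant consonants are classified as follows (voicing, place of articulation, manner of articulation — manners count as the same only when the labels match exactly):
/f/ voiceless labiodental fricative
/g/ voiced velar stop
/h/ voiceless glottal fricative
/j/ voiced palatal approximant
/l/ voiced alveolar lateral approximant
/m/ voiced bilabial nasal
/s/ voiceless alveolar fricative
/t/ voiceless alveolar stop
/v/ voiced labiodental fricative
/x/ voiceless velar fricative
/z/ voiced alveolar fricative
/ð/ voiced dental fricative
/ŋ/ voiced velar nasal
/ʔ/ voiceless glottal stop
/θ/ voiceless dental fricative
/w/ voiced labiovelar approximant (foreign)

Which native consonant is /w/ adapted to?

j

/j/ is closest: same manner (approximant), place distance 2 (labiovelar→palatal), same voicing; total 2. Next closest is /g/ at distance 5.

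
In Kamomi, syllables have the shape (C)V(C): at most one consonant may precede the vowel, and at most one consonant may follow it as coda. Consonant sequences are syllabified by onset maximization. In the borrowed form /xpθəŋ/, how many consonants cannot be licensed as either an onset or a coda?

The consonants /x/, /p/ cannot be parsed into a legal (C)V(C) syllable (at most one coda consonant is licensed; onsets are limited to one consonant).

2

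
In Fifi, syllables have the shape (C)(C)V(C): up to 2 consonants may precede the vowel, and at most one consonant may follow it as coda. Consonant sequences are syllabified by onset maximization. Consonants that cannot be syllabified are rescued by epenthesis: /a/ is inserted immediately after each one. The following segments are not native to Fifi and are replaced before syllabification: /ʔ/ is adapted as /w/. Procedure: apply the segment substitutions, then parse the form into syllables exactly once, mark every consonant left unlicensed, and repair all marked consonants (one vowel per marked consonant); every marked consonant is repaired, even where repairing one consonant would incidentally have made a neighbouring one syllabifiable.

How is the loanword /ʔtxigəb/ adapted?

watxigəb

Substitution: /ʔ/ → /w/, giving /wtxigəb/.
Syllabifying with onset maximization leaves /w/ stranded (at most one coda consonant is licensed; onsets may contain at most 2 consonants).
Epenthesis after each stranded consonant: /w/ → /wa/.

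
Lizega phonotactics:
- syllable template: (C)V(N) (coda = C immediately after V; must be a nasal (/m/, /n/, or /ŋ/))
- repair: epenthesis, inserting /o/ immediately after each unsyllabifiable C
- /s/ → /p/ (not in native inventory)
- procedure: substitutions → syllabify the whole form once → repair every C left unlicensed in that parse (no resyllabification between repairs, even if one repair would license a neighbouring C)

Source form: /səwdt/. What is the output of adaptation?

Substitution: /s/ → /p/, giving /pəwdt/.
Syllabifying with onset maximization leaves /w/, /d/, /t/ stranded (only a nasal (/m/, /n/, or /ŋ/) is licensed in coda position; onsets are limited to one consonant).
Inserting the epenthetic vowel yields /w/ → /wo/, /d/ → /do/, /t/ → /to/.

pəwodoto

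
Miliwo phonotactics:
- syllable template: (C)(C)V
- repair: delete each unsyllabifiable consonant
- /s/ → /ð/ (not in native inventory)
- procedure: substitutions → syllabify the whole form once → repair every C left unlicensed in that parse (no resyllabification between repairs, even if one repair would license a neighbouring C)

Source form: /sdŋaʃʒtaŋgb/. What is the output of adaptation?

dŋaʒta

Substitution: /s/ → /ð/, giving /ðdŋaʃʒtaŋgb/.
Under (C)(C)V, the unsyllabifiable consonants are /ð/, /ʃ/, /ŋ/, /g/, /b/ (no codas are permitted; onsets may contain at most 2 consonants).
Deleting the stranded consonants removes /ð/, /ʃ/, /ŋ/, /g/, /b/.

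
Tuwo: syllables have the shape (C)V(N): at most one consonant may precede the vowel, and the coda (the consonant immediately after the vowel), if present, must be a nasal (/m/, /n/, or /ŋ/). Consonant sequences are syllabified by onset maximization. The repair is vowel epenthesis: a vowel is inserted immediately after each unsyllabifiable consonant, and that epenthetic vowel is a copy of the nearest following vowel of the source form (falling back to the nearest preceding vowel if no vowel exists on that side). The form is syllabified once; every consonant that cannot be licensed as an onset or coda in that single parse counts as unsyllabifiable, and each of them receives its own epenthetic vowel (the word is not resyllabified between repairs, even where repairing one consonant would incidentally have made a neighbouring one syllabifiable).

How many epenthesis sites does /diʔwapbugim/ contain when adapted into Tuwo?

The unsyllabifiable consonants are /ʔ/, /p/; each receives one epenthetic vowel.

2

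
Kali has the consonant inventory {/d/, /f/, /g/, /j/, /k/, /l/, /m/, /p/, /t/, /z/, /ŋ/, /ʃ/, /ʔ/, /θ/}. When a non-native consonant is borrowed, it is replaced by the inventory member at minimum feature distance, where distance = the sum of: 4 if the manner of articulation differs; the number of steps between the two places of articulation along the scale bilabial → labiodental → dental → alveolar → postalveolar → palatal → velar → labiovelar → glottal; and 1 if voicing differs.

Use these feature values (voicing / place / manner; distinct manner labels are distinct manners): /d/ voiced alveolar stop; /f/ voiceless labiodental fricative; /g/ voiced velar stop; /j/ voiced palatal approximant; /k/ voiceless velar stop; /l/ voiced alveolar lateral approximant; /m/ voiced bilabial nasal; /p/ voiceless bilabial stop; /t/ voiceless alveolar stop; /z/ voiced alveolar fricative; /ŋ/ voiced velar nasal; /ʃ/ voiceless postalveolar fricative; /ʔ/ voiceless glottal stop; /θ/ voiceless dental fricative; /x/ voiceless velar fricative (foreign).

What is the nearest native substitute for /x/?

ʃ

/ʃ/ is closest: same manner (fricative), place distance 2 (velar→postalveolar), same voicing; total 2. Next closest is /k/ at distance 4.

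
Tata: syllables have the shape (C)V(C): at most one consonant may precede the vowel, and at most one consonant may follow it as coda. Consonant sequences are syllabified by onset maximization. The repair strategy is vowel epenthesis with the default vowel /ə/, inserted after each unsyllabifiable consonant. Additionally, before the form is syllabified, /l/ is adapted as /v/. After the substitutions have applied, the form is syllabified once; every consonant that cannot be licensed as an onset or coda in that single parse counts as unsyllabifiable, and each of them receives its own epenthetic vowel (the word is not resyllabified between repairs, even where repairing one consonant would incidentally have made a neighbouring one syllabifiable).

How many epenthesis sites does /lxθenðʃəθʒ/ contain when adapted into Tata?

4

After substitution the input is /vxθenðʃəθʒ/.
The unsyllabifiable consonants are /v/, /x/, /ð/, /ʒ/; each receives one epenthetic vowel.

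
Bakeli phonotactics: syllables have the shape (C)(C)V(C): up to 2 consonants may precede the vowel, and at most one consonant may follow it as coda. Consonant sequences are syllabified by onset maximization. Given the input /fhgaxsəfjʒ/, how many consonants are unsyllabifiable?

Syllabifying with onset maximization leaves /f/, /j/, /ʒ/ stranded (at most one coda consonant is licensed; onsets may contain at most 2 consonants).

3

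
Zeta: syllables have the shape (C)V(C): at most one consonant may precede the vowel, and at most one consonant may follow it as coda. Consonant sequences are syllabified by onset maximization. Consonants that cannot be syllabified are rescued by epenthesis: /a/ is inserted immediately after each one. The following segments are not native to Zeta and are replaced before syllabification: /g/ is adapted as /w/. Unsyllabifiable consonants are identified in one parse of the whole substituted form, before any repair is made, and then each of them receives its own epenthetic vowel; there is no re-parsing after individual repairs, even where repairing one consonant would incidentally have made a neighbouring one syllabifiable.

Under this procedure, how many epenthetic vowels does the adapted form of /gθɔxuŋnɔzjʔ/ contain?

After substitution the input is /wθɔxuŋnɔzjʔ/.
The unsyllabifiable consonants are /w/, /j/, /ʔ/; each receives one epenthetic vowel.

3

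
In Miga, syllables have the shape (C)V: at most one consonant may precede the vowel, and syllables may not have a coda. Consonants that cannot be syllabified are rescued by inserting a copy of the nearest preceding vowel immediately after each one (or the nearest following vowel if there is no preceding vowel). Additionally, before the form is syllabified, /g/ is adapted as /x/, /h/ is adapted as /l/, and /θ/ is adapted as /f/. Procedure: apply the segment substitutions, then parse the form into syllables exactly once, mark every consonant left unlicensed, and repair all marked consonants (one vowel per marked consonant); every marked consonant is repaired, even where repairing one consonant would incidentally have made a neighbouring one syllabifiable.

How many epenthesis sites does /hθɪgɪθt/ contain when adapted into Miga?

After substitution the input is /lfɪxɪft/.
The unsyllabifiable consonants are /l/, /f/, /t/; each receives one epenthetic vowel.

3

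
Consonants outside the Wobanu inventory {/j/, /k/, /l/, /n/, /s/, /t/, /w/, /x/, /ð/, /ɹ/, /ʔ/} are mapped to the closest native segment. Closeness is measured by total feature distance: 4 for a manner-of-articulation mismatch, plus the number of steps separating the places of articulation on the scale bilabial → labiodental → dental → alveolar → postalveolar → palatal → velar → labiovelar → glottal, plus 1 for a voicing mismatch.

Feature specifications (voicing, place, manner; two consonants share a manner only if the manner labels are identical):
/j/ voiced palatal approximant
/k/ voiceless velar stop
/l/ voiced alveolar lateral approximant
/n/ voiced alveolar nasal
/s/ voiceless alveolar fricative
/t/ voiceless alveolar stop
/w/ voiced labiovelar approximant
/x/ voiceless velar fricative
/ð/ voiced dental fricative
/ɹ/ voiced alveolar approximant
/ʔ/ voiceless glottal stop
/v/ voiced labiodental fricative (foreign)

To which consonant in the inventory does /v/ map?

/ð/ is closest: same manner (fricative), place distance 1 (labiodental→dental), same voicing; total 1. Next closest is /s/ at distance 3.

ð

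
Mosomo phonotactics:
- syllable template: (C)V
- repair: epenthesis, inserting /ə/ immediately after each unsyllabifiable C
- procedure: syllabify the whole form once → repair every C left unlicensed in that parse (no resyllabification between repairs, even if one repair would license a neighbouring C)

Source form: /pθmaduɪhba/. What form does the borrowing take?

The consonants /p/, /θ/, /h/ cannot be parsed into a legal (C)V syllable (no codas are permitted; onsets are limited to one consonant).
Inserting the epenthetic vowel yields /p/ → /pə/, /θ/ → /θə/, /h/ → /hə/.

pəθəmaduɪhəba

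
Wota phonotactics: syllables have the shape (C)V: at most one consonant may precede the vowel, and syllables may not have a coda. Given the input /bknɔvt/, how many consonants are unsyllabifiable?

Syllabifying with onset maximization leaves /b/, /k/, /v/, /t/ stranded (no codas are permitted; onsets are limited to one consonant).

4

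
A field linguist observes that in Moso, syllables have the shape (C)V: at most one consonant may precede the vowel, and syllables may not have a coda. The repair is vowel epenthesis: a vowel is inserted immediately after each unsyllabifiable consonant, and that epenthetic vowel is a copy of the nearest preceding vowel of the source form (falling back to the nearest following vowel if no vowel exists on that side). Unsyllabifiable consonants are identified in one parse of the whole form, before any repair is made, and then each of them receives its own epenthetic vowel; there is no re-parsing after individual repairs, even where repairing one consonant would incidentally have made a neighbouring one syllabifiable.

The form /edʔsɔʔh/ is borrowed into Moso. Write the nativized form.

The consonants /d/, /ʔ/, /ʔ/, /h/ cannot be parsed into a legal (C)V syllable (no codas are permitted; onsets are limited to one consonant).
Each unlicensed consonant becomes the onset of a new syllable: /d/ → /de/, /ʔ/ → /ʔe/, /ʔ/ → /ʔɔ/, /h/ → /hɔ/.

edeʔesɔʔɔhɔ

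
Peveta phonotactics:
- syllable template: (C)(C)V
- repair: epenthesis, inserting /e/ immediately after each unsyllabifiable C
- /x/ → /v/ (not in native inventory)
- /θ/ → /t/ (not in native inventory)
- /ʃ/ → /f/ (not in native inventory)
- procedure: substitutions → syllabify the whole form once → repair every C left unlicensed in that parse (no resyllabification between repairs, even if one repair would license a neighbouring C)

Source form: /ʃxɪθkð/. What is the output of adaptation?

fvɪtekeðe

Substitution: /ʃ/ → /f/, /x/ → /v/, /θ/ → /t/, giving /fvɪtkð/.
The consonants /t/, /k/, /ð/ cannot be parsed into a legal (C)(C)V syllable (no codas are permitted; onsets may contain at most 2 consonants).
Epenthesis after each stranded consonant: /t/ → /te/, /k/ → /ke/, /ð/ → /ðe/.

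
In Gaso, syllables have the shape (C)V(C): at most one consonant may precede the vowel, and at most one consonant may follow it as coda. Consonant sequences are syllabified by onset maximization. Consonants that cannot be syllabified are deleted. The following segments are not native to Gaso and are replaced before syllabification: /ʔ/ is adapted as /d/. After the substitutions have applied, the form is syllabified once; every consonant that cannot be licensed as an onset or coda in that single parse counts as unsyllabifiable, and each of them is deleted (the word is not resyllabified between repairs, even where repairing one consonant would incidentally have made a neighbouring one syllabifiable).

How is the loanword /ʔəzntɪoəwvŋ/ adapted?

dəztɪoəw

Substitution: /ʔ/ → /d/, giving /dəzntɪoəwvŋ/.
Under (C)V(C), the unsyllabifiable consonants are /n/, /v/, /ŋ/ (at most one coda consonant is licensed; onsets are limited to one consonant).
Deletion applies to /n/, /v/, /ŋ/.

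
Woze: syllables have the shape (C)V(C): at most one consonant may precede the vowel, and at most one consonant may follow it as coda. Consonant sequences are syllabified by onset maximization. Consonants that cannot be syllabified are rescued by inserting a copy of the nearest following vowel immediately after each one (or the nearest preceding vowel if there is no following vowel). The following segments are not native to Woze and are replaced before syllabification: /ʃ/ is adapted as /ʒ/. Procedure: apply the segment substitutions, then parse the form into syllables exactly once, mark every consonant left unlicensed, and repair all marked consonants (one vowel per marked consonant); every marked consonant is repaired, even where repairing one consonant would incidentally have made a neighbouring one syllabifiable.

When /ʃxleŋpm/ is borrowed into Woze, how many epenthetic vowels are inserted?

After substitution the input is /ʒxleŋpm/.
The unsyllabifiable consonants are /ʒ/, /x/, /p/, /m/; each receives one epenthetic vowel.

4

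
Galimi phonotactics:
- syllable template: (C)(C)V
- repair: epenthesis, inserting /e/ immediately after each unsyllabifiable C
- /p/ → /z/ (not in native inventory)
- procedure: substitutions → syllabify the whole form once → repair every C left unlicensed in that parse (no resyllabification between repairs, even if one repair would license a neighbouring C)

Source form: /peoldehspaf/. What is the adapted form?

zeoldeheszafe

Substitution: /p/ → /z/, giving /zeoldehszaf/.
The consonants /h/, /f/ cannot be parsed into a legal (C)(C)V syllable (no codas are permitted; onsets may contain at most 2 consonants).
Inserting the epenthetic vowel yields /h/ → /he/, /f/ → /fe/.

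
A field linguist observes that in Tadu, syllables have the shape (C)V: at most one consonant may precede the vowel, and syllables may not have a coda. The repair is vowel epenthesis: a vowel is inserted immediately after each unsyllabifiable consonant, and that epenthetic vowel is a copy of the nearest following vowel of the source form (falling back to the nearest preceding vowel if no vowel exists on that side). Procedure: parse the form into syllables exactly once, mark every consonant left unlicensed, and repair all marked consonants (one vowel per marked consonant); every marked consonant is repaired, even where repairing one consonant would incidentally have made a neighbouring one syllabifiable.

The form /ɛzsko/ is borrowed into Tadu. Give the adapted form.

The consonants /z/, /s/ cannot be parsed into a legal (C)V syllable (no codas are permitted; onsets are limited to one consonant).
Each unlicensed consonant becomes the onset of a new syllable: /z/ → /zo/, /s/ → /so/.

ɛzosoko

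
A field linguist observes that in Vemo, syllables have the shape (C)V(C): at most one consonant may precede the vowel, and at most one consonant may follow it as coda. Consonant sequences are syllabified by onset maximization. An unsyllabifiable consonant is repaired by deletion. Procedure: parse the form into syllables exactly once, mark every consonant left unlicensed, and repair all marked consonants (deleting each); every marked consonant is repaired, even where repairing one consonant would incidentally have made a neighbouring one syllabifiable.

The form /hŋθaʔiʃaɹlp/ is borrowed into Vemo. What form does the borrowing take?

Syllabifying with onset maximization leaves /h/, /ŋ/, /l/, /p/ stranded (at most one coda consonant is licensed; onsets are limited to one consonant).
Each unlicensed consonant is deleted: /h/, /ŋ/, /l/, /p/.

θaʔiʃaɹ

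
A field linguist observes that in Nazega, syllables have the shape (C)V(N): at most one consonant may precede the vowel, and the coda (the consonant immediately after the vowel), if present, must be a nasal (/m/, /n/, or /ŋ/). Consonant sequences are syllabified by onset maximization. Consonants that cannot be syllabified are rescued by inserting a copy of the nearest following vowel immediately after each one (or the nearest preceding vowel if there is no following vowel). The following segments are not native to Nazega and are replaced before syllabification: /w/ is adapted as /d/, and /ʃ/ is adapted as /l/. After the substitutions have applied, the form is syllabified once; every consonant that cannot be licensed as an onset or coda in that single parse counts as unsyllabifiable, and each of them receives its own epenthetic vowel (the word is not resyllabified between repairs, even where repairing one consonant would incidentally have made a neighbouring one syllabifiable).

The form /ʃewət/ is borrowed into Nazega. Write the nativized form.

ledətə

Substitution: /ʃ/ → /l/, /w/ → /d/, giving /ledət/.
Syllabifying with onset maximization leaves /t/ stranded (only a nasal (/m/, /n/, or /ŋ/) is licensed in coda position; onsets are limited to one consonant).
Inserting the epenthetic vowel yields /t/ → /tə/.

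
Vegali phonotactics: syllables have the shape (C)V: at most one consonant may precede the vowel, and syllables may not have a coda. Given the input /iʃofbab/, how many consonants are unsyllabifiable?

2

Under (C)V, the unsyllabifiable consonants are /f/, /b/ (no codas are permitted; onsets are limited to one consonant).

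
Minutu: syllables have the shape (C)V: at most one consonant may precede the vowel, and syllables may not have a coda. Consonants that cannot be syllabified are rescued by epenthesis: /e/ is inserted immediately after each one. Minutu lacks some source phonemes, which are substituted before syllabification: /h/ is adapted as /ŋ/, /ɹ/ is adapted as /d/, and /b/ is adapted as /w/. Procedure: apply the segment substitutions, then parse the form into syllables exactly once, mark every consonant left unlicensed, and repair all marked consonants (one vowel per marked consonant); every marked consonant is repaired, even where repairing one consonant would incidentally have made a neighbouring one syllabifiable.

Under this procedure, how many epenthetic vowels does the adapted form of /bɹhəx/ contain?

3

After substitution the input is /wdŋəx/.
The unsyllabifiable consonants are /w/, /d/, /x/; each receives one epenthetic vowel.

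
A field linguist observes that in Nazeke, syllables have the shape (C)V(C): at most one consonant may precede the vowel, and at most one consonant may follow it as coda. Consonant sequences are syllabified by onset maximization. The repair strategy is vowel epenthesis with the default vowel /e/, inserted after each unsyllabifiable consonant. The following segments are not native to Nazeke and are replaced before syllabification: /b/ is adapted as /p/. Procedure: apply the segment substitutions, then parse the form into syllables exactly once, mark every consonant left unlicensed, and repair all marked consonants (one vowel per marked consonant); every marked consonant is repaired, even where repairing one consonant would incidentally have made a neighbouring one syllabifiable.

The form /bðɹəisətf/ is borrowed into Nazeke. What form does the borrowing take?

peðeɹəisətfe

Substitution: /b/ → /p/, giving /pðɹəisətf/.
The consonants /p/, /ð/, /f/ cannot be parsed into a legal (C)V(C) syllable (at most one coda consonant is licensed; onsets are limited to one consonant).
Epenthesis after each stranded consonant: /p/ → /pe/, /ð/ → /ðe/, /f/ → /fe/.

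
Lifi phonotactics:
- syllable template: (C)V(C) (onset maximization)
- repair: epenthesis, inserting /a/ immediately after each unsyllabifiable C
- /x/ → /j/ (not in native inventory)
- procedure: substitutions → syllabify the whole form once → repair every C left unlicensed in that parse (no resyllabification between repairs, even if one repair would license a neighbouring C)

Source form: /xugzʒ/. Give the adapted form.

jugzaʒa

Substitution: /x/ → /j/, giving /jugzʒ/.
Under (C)V(C), the unsyllabifiable consonants are /z/, /ʒ/ (at most one coda consonant is licensed; onsets are limited to one consonant).
Each unlicensed consonant becomes the onset of a new syllable: /z/ → /za/, /ʒ/ → /ʒa/.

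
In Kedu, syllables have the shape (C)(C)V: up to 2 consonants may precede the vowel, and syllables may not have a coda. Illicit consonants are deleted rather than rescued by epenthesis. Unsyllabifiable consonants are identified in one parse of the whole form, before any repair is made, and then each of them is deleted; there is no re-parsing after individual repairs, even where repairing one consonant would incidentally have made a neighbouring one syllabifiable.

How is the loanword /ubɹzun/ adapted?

Syllabifying with onset maximization leaves /b/, /n/ stranded (no codas are permitted; onsets may contain at most 2 consonants).
Deletion applies to /b/, /n/.

uɹzu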